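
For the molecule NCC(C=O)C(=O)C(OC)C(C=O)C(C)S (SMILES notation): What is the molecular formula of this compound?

Walk through each heavy atom and fill implicit hydrogens from standard valence (C 4, N 3, O 2, S 2, halogen 1):
  atom 1: N, bond orders sum to 1 (valence 3) → 2 H
  atom 2: C, bond orders sum to 2 (valence 4) → 2 H
  atom 3: C, bond orders sum to 3 (valence 4) → 1 H
  atom 4: C, bond orders sum to 3 (valence 4) → 1 H
  atom 5: O, bond orders sum to 2 (valence 2) → 0 H
  atom 6: C, bond orders sum to 4 (valence 4) → 0 H
  atom 7: O, bond orders sum to 2 (valence 2) → 0 H
  atom 8: C, bond orders sum to 3 (valence 4) → 1 H
  atom 9: O, bond orders sum to 2 (valence 2) → 0 H
  atom 10: C, bond orders sum to 1 (valence 4) → 3 H
  atom 11: C, bond orders sum to 3 (valence 4) → 1 H
  atom 12: C, bond orders sum to 3 (valence 4) → 1 H
  atom 13: O, bond orders sum to 2 (valence 2) → 0 H
  atom 14: C, bond orders sum to 3 (valence 4) → 1 H
  atom 15: C, bond orders sum to 1 (valence 4) → 3 H
  atom 16: S, bond orders sum to 1 (valence 2) → 1 H
Totals → C:10, H:17, N:1, O:4, S:1.

C10H17NO4S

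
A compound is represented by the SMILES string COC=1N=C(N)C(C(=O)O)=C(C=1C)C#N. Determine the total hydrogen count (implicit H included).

9

Walk through each heavy atom and fill implicit hydrogens from standard valence (C 4, N 3, O 2, S 2, halogen 1):
  atom 1: C, bond orders sum to 1 (valence 4) → 3 H
  atom 2: O, bond orders sum to 2 (valence 2) → 0 H
  atom 3: C, bond orders sum to 4 (valence 4) → 0 H
  atom 4: N, bond orders sum to 3 (valence 3) → 0 H
  atom 5: C, bond orders sum to 4 (valence 4) → 0 H
  atom 6: N, bond orders sum to 1 (valence 3) → 2 H
  atom 7: C, bond orders sum to 4 (valence 4) → 0 H
  atom 8: C, bond orders sum to 4 (valence 4) → 0 H
  atom 9: O, bond orders sum to 2 (valence 2) → 0 H
  atom 10: O, bond orders sum to 1 (valence 2) → 1 H
  atom 11: C, bond orders sum to 4 (valence 4) → 0 H
  atom 12: C, bond orders sum to 4 (valence 4) → 0 H
  atom 13: C, bond orders sum to 1 (valence 4) → 3 H
  atom 14: C, bond orders sum to 4 (valence 4) → 0 H
  atom 15: N, bond orders sum to 3 (valence 3) → 0 H
Total hydrogens: 9.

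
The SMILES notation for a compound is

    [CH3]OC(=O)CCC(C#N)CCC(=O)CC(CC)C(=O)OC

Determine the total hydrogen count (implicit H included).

Walk through each heavy atom and fill implicit hydrogens from standard valence (C 4, N 3, O 2, S 2, halogen 1):
  atom 1: C with explicit H count 3
  atom 2: O, bond orders sum to 2 (valence 2) → 0 H
  atom 3: C, bond orders sum to 4 (valence 4) → 0 H
  atom 4: O, bond orders sum to 2 (valence 2) → 0 H
  atom 5: C, bond orders sum to 2 (valence 4) → 2 H
  atom 6: C, bond orders sum to 2 (valence 4) → 2 H
  atom 7: C, bond orders sum to 3 (valence 4) → 1 H
  atom 8: C, bond orders sum to 4 (valence 4) → 0 H
  atom 9: N, bond orders sum to 3 (valence 3) → 0 H
  atom 10: C, bond orders sum to 2 (valence 4) → 2 H
  atom 11: C, bond orders sum to 2 (valence 4) → 2 H
  atom 12: C, bond orders sum to 4 (valence 4) → 0 H
  atom 13: O, bond orders sum to 2 (valence 2) → 0 H
  atom 14: C, bond orders sum to 2 (valence 4) → 2 H
  atom 15: C, bond orders sum to 3 (valence 4) → 1 H
  atom 16: C, bond orders sum to 2 (valence 4) → 2 H
  atom 17: C, bond orders sum to 1 (valence 4) → 3 H
  atom 18: C, bond orders sum to 4 (valence 4) → 0 H
  atom 19: O, bond orders sum to 2 (valence 2) → 0 H
  atom 20: O, bond orders sum to 2 (valence 2) → 0 H
  atom 21: C, bond orders sum to 1 (valence 4) → 3 H
Total hydrogens: 23.

23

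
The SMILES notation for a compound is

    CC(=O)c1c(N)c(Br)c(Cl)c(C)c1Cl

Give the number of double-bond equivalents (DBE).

5

Molecular formula: C9H8BrCl2NO.
DoU = (2C + 2 + N − H − X) / 2, where X is the halogen count and O/S are ignored.
    = (2·9 + 2 + 1 − 8 − 3) / 2 = 10 / 2 = 5.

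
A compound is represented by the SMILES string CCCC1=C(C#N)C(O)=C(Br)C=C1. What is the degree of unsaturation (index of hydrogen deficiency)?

6

Degree of unsaturation = (number of rings) + (number of π bonds).
Ring closures in the SMILES: 1.
π bonds: 3 double bonds (each 1 DoU), 1 triple bond (each 2 DoU) → 5 DoU from unsaturation.
Total DoU = 1 + 5 = 6.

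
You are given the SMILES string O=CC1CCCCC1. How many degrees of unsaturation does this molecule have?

2

Degree of unsaturation = (number of rings) + (number of π bonds).
Ring closures in the SMILES: 1.
π bonds: 1 double bond (each 1 DoU) → 1 DoU from unsaturation.
Total DoU = 1 + 1 = 2.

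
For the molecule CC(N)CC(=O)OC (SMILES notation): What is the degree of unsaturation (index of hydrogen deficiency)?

Molecular formula: C5H11NO2.
DoU = (2C + 2 + N − H − X) / 2, where X is the halogen count and O/S are ignored.
    = (2·5 + 2 + 1 − 11 − 0) / 2 = 2 / 2 = 1.

1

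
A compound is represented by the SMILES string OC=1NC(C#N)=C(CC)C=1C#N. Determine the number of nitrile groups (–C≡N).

2

The nitrile motif appears at heavy-atom positions 5, 11 in the SMILES.
Other groups present: 1 hydroxyl.
Nitrile count: 2.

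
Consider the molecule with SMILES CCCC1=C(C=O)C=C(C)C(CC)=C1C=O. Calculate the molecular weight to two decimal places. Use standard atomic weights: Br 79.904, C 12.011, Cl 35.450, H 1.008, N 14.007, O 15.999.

First, the molecular formula is C14H18O2 (counting implicit H from valence).
  C: 14 × 12.011 = 168.154
  H: 18 × 1.008 = 18.144
  O: 2 × 15.999 = 31.998
Sum: 14×12.011 + 18×1.008 + 2×15.999 = 218.296 → 218.30 g/mol.

218.30 g/mol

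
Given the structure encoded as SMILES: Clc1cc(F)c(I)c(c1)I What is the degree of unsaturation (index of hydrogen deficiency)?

4

Molecular formula: C6H2ClFI2.
DoU = (2C + 2 + N − H − X) / 2, where X is the halogen count and O/S are ignored.
    = (2·6 + 2 + 0 − 2 − 4) / 2 = 8 / 2 = 4.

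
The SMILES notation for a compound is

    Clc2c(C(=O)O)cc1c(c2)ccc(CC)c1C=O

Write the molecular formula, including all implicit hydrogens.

Walk through each heavy atom and fill implicit hydrogens from standard valence (C 4, N 3, O 2, S 2, halogen 1); for lowercase aromatic atoms, an aromatic c carries 1 H when it has two neighbours and 0 H with three, and aromatic n carries 0 H:
  atom 1: Cl (halogen, monovalent) → 0 H
  atom 2: aromatic c, 3 neighbours → 0 H
  atom 3: aromatic c, 3 neighbours → 0 H
  atom 4: C, bond orders sum to 4 (valence 4) → 0 H
  atom 5: O, bond orders sum to 2 (valence 2) → 0 H
  atom 6: O, bond orders sum to 1 (valence 2) → 1 H
  atom 7: aromatic c, 2 neighbours → 1 H
  atom 8: aromatic c, 3 neighbours → 0 H
  atom 9: aromatic c, 3 neighbours → 0 H
  atom 10: aromatic c, 2 neighbours → 1 H
  atom 11: aromatic c, 2 neighbours → 1 H
  atom 12: aromatic c, 2 neighbours → 1 H
  atom 13: aromatic c, 3 neighbours → 0 H
  atom 14: C, bond orders sum to 2 (valence 4) → 2 H
  atom 15: C, bond orders sum to 1 (valence 4) → 3 H
  atom 16: aromatic c, 3 neighbours → 0 H
  atom 17: C, bond orders sum to 3 (valence 4) → 1 H
  atom 18: O, bond orders sum to 2 (valence 2) → 0 H
Totals → C:14, H:11, Cl:1, O:3.

C14H11ClO3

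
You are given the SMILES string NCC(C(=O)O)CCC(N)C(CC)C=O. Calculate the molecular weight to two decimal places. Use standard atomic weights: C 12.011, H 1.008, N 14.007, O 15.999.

First, the molecular formula is C10H20N2O3 (counting implicit H from valence).
  C: 10 × 12.011 = 120.110
  H: 20 × 1.008 = 20.160
  N: 2 × 14.007 = 28.014
  O: 3 × 15.999 = 47.997
Sum: 10×12.011 + 20×1.008 + 2×14.007 + 3×15.999 = 216.281 → 216.28 g/mol.

216.28 g/mol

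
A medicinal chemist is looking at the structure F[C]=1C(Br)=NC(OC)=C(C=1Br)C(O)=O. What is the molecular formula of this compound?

C7H4Br2FNO3

Walk through each heavy atom and fill implicit hydrogens from standard valence (C 4, N 3, O 2, S 2, halogen 1):
  atom 1: F (halogen, monovalent) → 0 H
  atom 2: C with explicit H count 0
  atom 3: C, bond orders sum to 4 (valence 4) → 0 H
  atom 4: Br (halogen, monovalent) → 0 H
  atom 5: N, bond orders sum to 3 (valence 3) → 0 H
  atom 6: C, bond orders sum to 4 (valence 4) → 0 H
  atom 7: O, bond orders sum to 2 (valence 2) → 0 H
  atom 8: C, bond orders sum to 1 (valence 4) → 3 H
  atom 9: C, bond orders sum to 4 (valence 4) → 0 H
  atom 10: C, bond orders sum to 4 (valence 4) → 0 H
  atom 11: Br (halogen, monovalent) → 0 H
  atom 12: C, bond orders sum to 4 (valence 4) → 0 H
  atom 13: O, bond orders sum to 1 (valence 2) → 1 H
  atom 14: O, bond orders sum to 2 (valence 2) → 0 H
Totals → C:7, H:4, Br:2, F:1, N:1, O:3.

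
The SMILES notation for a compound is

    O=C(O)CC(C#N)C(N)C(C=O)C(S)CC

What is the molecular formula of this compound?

Walk through each heavy atom and fill implicit hydrogens from standard valence (C 4, N 3, O 2, S 2, halogen 1):
  atom 1: O, bond orders sum to 2 (valence 2) → 0 H
  atom 2: C, bond orders sum to 4 (valence 4) → 0 H
  atom 3: O, bond orders sum to 1 (valence 2) → 1 H
  atom 4: C, bond orders sum to 2 (valence 4) → 2 H
  atom 5: C, bond orders sum to 3 (valence 4) → 1 H
  atom 6: C, bond orders sum to 4 (valence 4) → 0 H
  atom 7: N, bond orders sum to 3 (valence 3) → 0 H
  atom 8: C, bond orders sum to 3 (valence 4) → 1 H
  atom 9: N, bond orders sum to 1 (valence 3) → 2 H
  atom 10: C, bond orders sum to 3 (valence 4) → 1 H
  atom 11: C, bond orders sum to 3 (valence 4) → 1 H
  atom 12: O, bond orders sum to 2 (valence 2) → 0 H
  atom 13: C, bond orders sum to 3 (valence 4) → 1 H
  atom 14: S, bond orders sum to 1 (valence 2) → 1 H
  atom 15: C, bond orders sum to 2 (valence 4) → 2 H
  atom 16: C, bond orders sum to 1 (valence 4) → 3 H
Totals → C:10, H:16, N:2, O:3, S:1.
In Hill order: C10H16N2O3S.

C10H16N2O3S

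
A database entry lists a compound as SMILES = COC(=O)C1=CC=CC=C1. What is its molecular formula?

Walk through each heavy atom and fill implicit hydrogens from standard valence (C 4, N 3, O 2, S 2, halogen 1):
  atom 1: C, bond orders sum to 1 (valence 4) → 3 H
  atom 2: O, bond orders sum to 2 (valence 2) → 0 H
  atom 3: C, bond orders sum to 4 (valence 4) → 0 H
  atom 4: O, bond orders sum to 2 (valence 2) → 0 H
  atom 5: C, bond orders sum to 4 (valence 4) → 0 H
  atom 6: C, bond orders sum to 3 (valence 4) → 1 H
  atom 7: C, bond orders sum to 3 (valence 4) → 1 H
  atom 8: C, bond orders sum to 3 (valence 4) → 1 H
  atom 9: C, bond orders sum to 3 (valence 4) → 1 H
  atom 10: C, bond orders sum to 3 (valence 4) → 1 H
Totals → C:8, H:8, O:2.

C8H8O2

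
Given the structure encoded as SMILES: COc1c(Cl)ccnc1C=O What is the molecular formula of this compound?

C7H6ClNO2

Walk through each heavy atom and fill implicit hydrogens from standard valence (C 4, N 3, O 2, S 2, halogen 1); for lowercase aromatic atoms, an aromatic c carries 1 H when it has two neighbours and 0 H with three, and aromatic n carries 0 H:
  atom 1: C, bond orders sum to 1 (valence 4) → 3 H
  atom 2: O, bond orders sum to 2 (valence 2) → 0 H
  atom 3: aromatic c, 3 neighbours → 0 H
  atom 4: aromatic c, 3 neighbours → 0 H
  atom 5: Cl (halogen, monovalent) → 0 H
  atom 6: aromatic c, 2 neighbours → 1 H
  atom 7: aromatic c, 2 neighbours → 1 H
  atom 8: aromatic n, 2 neighbours → 0 H
  atom 9: aromatic c, 3 neighbours → 0 H
  atom 10: C, bond orders sum to 3 (valence 4) → 1 H
  atom 11: O, bond orders sum to 2 (valence 2) → 0 H
Totals → C:7, H:6, Cl:1, N:1, O:2.
In Hill order: C7H6ClNO2.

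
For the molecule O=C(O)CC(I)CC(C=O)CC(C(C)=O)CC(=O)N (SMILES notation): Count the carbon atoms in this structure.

Count every carbon token in the SMILES (each C, including those in ring-closure positions and inside branches).
Carbon count: 12.

12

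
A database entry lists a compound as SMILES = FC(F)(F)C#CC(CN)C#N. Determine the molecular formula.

Walk through each heavy atom and fill implicit hydrogens from standard valence (C 4, N 3, O 2, S 2, halogen 1):
  atom 1: F (halogen, monovalent) → 0 H
  atom 2: C, bond orders sum to 4 (valence 4) → 0 H
  atom 3: F (halogen, monovalent) → 0 H
  atom 4: F (halogen, monovalent) → 0 H
  atom 5: C, bond orders sum to 4 (valence 4) → 0 H
  atom 6: C, bond orders sum to 4 (valence 4) → 0 H
  atom 7: C, bond orders sum to 3 (valence 4) → 1 H
  atom 8: C, bond orders sum to 2 (valence 4) → 2 H
  atom 9: N, bond orders sum to 1 (valence 3) → 2 H
  atom 10: C, bond orders sum to 4 (valence 4) → 0 H
  atom 11: N, bond orders sum to 3 (valence 3) → 0 H
Totals → C:6, H:5, F:3, N:2.

C6H5F3N2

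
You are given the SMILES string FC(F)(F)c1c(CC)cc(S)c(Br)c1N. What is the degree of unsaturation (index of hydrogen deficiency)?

Molecular formula: C9H9BrF3NS.
DoU = (2C + 2 + N − H − X) / 2, where X is the halogen count and O/S are ignored.
    = (2·9 + 2 + 1 − 9 − 4) / 2 = 8 / 2 = 4.

4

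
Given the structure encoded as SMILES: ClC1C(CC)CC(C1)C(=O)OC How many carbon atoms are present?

9

Count every carbon token in the SMILES (each C, including those in ring-closure positions and inside branches).
Carbon count: 9.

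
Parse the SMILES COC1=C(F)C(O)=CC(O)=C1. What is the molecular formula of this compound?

Walk through each heavy atom and fill implicit hydrogens from standard valence (C 4, N 3, O 2, S 2, halogen 1):
  atom 1: C, bond orders sum to 1 (valence 4) → 3 H
  atom 2: O, bond orders sum to 2 (valence 2) → 0 H
  atom 3: C, bond orders sum to 4 (valence 4) → 0 H
  atom 4: C, bond orders sum to 4 (valence 4) → 0 H
  atom 5: F (halogen, monovalent) → 0 H
  atom 6: C, bond orders sum to 4 (valence 4) → 0 H
  atom 7: O, bond orders sum to 1 (valence 2) → 1 H
  atom 8: C, bond orders sum to 3 (valence 4) → 1 H
  atom 9: C, bond orders sum to 4 (valence 4) → 0 H
  atom 10: O, bond orders sum to 1 (valence 2) → 1 H
  atom 11: C, bond orders sum to 3 (valence 4) → 1 H
Totals → C:7, H:7, F:1, O:3.

C7H7FO3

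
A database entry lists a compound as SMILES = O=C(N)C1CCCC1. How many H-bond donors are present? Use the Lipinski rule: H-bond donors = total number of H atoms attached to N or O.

2

Donors: find every N or O and count the H atoms it carries.
  atom 1 (O): bond orders sum to 2 → 0 H
  atom 3 (N): bond orders sum to 1 → 2 H
Lipinski HBD = 2.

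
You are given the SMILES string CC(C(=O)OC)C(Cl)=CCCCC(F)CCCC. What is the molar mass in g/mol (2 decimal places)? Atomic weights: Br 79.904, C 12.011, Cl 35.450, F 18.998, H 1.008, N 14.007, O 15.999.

278.79 g/mol

First, the molecular formula is C14H24ClFO2 (counting implicit H from valence).
  C: 14 × 12.011 = 168.154
  Cl: 1 × 35.450 = 35.450
  F: 1 × 18.998 = 18.998
  H: 24 × 1.008 = 24.192
  O: 2 × 15.999 = 31.998
Sum: 14×12.011 + 1×35.450 + 1×18.998 + 24×1.008 + 2×15.999 = 278.792 → 278.79 g/mol.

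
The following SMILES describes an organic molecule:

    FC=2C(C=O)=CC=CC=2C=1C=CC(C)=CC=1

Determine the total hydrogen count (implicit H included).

11

Walk through each heavy atom and fill implicit hydrogens from standard valence (C 4, N 3, O 2, S 2, halogen 1):
  atom 1: F (halogen, monovalent) → 0 H
  atom 2: C, bond orders sum to 4 (valence 4) → 0 H
  atom 3: C, bond orders sum to 4 (valence 4) → 0 H
  atom 4: C, bond orders sum to 3 (valence 4) → 1 H
  atom 5: O, bond orders sum to 2 (valence 2) → 0 H
  atom 6: C, bond orders sum to 3 (valence 4) → 1 H
  atom 7: C, bond orders sum to 3 (valence 4) → 1 H
  atom 8: C, bond orders sum to 3 (valence 4) → 1 H
  atom 9: C, bond orders sum to 4 (valence 4) → 0 H
  atom 10: C, bond orders sum to 4 (valence 4) → 0 H
  atom 11: C, bond orders sum to 3 (valence 4) → 1 H
  atom 12: C, bond orders sum to 3 (valence 4) → 1 H
  atom 13: C, bond orders sum to 4 (valence 4) → 0 H
  atom 14: C, bond orders sum to 1 (valence 4) → 3 H
  atom 15: C, bond orders sum to 3 (valence 4) → 1 H
  atom 16: C, bond orders sum to 3 (valence 4) → 1 H
Total hydrogens: 11.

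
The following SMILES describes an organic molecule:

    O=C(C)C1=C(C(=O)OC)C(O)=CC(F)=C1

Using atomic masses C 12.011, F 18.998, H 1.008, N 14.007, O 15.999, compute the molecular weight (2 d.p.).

First, the molecular formula is C10H9FO4 (counting implicit H from valence).
  C: 10 × 12.011 = 120.110
  F: 1 × 18.998 = 18.998
  H: 9 × 1.008 = 9.072
  O: 4 × 15.999 = 63.996
Sum: 10×12.011 + 1×18.998 + 9×1.008 + 4×15.999 = 212.176 → 212.18 g/mol.

212.18 g/mol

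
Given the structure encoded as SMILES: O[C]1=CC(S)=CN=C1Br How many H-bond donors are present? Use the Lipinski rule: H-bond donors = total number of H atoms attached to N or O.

Donors: find every N or O and count the H atoms it carries.
  atom 1 (O): bond orders sum to 1 → 1 H
  atom 7 (N): bond orders sum to 3 → 0 H
Lipinski HBD = 1.

1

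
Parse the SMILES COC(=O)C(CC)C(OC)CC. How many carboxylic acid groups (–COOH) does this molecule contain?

0

Scan the SMILES for the carboxylic acid motif — none present.
Groups that are present: 1 ester, 1 ether.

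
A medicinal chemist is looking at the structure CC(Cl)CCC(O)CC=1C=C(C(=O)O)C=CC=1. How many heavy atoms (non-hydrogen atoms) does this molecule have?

Every atom symbol written in the SMILES (organic subset) is one heavy atom; implicit H are not written.
Heavy atoms by element → C:13, Cl:1, O:3.
Total: 17.

17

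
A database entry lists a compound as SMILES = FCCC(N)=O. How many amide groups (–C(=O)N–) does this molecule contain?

The amide motif appears at heavy-atom position 4 in the SMILES.
Amide count: 1.

1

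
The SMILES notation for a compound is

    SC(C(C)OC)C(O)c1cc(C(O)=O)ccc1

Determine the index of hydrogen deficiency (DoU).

5

Molecular formula: C12H16O4S.
DoU = (2C + 2 + N − H − X) / 2, where X is the halogen count and O/S are ignored.
    = (2·12 + 2 + 0 − 16 − 0) / 2 = 10 / 2 = 5.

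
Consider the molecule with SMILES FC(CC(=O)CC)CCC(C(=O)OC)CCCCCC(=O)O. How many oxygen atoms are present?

Scan the SMILES for O atoms (remember two-letter symbols like Cl and Br are single atoms).
Oxygen count: 5.

5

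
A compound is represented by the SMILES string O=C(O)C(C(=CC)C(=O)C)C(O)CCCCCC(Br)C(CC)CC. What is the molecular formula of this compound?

Walk through each heavy atom and fill implicit hydrogens from standard valence (C 4, N 3, O 2, S 2, halogen 1):
  atom 1: O, bond orders sum to 2 (valence 2) → 0 H
  atom 2: C, bond orders sum to 4 (valence 4) → 0 H
  atom 3: O, bond orders sum to 1 (valence 2) → 1 H
  atom 4: C, bond orders sum to 3 (valence 4) → 1 H
  atom 5: C, bond orders sum to 4 (valence 4) → 0 H
  atom 6: C, bond orders sum to 3 (valence 4) → 1 H
  atom 7: C, bond orders sum to 1 (valence 4) → 3 H
  atom 8: C, bond orders sum to 4 (valence 4) → 0 H
  atom 9: O, bond orders sum to 2 (valence 2) → 0 H
  atom 10: C, bond orders sum to 1 (valence 4) → 3 H
  atom 11: C, bond orders sum to 3 (valence 4) → 1 H
  atom 12: O, bond orders sum to 1 (valence 2) → 1 H
  atom 13: C, bond orders sum to 2 (valence 4) → 2 H
  atom 14: C, bond orders sum to 2 (valence 4) → 2 H
  atom 15: C, bond orders sum to 2 (valence 4) → 2 H
  atom 16: C, bond orders sum to 2 (valence 4) → 2 H
  atom 17: C, bond orders sum to 2 (valence 4) → 2 H
  atom 18: C, bond orders sum to 3 (valence 4) → 1 H
  atom 19: Br (halogen, monovalent) → 0 H
  atom 20: C, bond orders sum to 3 (valence 4) → 1 H
  atom 21: C, bond orders sum to 2 (valence 4) → 2 H
  atom 22: C, bond orders sum to 1 (valence 4) → 3 H
  atom 23: C, bond orders sum to 2 (valence 4) → 2 H
  atom 24: C, bond orders sum to 1 (valence 4) → 3 H
Totals → C:19, H:33, Br:1, O:4.

C19H33BrO4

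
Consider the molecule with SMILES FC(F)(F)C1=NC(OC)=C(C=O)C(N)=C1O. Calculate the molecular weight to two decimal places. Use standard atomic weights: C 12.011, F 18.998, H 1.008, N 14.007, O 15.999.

First, the molecular formula is C8H7F3N2O3 (counting implicit H from valence).
  C: 8 × 12.011 = 96.088
  F: 3 × 18.998 = 56.994
  H: 7 × 1.008 = 7.056
  N: 2 × 14.007 = 28.014
  O: 3 × 15.999 = 47.997
Sum: 8×12.011 + 3×18.998 + 7×1.008 + 2×14.007 + 3×15.999 = 236.149 → 236.15 g/mol.

236.15 g/mol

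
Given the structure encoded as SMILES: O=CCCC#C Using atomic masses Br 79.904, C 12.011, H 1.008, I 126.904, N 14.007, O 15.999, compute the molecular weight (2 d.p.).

82.10 g/mol

First, the molecular formula is C5H6O (counting implicit H from valence).
  C: 5 × 12.011 = 60.055
  H: 6 × 1.008 = 6.048
  O: 1 × 15.999 = 15.999
Sum: 5×12.011 + 6×1.008 + 1×15.999 = 82.102 → 82.10 g/mol.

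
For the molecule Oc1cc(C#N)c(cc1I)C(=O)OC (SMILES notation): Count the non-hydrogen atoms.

14

Every atom symbol written in the SMILES (organic subset) is one heavy atom; implicit H are not written.
Heavy atoms by element → C:9, I:1, N:1, O:3.
Total: 14.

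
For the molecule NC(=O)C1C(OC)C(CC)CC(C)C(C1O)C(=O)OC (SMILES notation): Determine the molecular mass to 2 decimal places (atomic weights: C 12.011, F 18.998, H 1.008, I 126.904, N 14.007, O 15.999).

First, the molecular formula is C14H25NO5 (counting implicit H from valence).
  C: 14 × 12.011 = 168.154
  H: 25 × 1.008 = 25.200
  N: 1 × 14.007 = 14.007
  O: 5 × 15.999 = 79.995
Sum: 14×12.011 + 25×1.008 + 1×14.007 + 5×15.999 = 287.356 → 287.36 g/mol.

287.36 g/mol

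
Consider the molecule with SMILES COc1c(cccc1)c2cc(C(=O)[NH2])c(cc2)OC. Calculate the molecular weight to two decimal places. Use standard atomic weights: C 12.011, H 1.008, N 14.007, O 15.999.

First, the molecular formula is C15H15NO3 (counting implicit H from valence).
  C: 15 × 12.011 = 180.165
  H: 15 × 1.008 = 15.120
  N: 1 × 14.007 = 14.007
  O: 3 × 15.999 = 47.997
Sum: 15×12.011 + 15×1.008 + 1×14.007 + 3×15.999 = 257.289 → 257.29 g/mol.

257.29 g/mol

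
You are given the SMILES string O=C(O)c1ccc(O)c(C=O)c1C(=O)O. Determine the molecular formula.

Walk through each heavy atom and fill implicit hydrogens from standard valence (C 4, N 3, O 2, S 2, halogen 1); for lowercase aromatic atoms, an aromatic c carries 1 H when it has two neighbours and 0 H with three, and aromatic n carries 0 H:
  atom 1: O, bond orders sum to 2 (valence 2) → 0 H
  atom 2: C, bond orders sum to 4 (valence 4) → 0 H
  atom 3: O, bond orders sum to 1 (valence 2) → 1 H
  atom 4: aromatic c, 3 neighbours → 0 H
  atom 5: aromatic c, 2 neighbours → 1 H
  atom 6: aromatic c, 2 neighbours → 1 H
  atom 7: aromatic c, 3 neighbours → 0 H
  atom 8: O, bond orders sum to 1 (valence 2) → 1 H
  atom 9: aromatic c, 3 neighbours → 0 H
  atom 10: C, bond orders sum to 3 (valence 4) → 1 H
  atom 11: O, bond orders sum to 2 (valence 2) → 0 H
  atom 12: aromatic c, 3 neighbours → 0 H
  atom 13: C, bond orders sum to 4 (valence 4) → 0 H
  atom 14: O, bond orders sum to 2 (valence 2) → 0 H
  atom 15: O, bond orders sum to 1 (valence 2) → 1 H
Totals → C:9, H:6, O:6.

C9H6O6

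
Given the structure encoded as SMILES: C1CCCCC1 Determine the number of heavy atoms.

6

Every atom symbol written in the SMILES (organic subset) is one heavy atom; implicit H are not written.
Heavy atoms by element → C:6.
Total: 6.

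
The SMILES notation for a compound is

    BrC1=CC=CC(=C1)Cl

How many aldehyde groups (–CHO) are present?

Scan the SMILES for the aldehyde motif — none present.

0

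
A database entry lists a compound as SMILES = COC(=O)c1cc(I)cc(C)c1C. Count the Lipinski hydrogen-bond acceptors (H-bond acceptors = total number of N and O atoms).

N atoms: 0; O atoms: 2.
Lipinski HBA = 0 + 2 = 2.

2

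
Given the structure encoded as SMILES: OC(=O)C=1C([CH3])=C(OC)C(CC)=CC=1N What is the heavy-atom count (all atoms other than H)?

Every atom symbol written in the SMILES (organic subset) is one heavy atom; implicit H are not written.
Heavy atoms by element → C:11, N:1, O:3.
Total: 15.

15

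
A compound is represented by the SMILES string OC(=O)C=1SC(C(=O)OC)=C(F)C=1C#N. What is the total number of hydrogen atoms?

4

Walk through each heavy atom and fill implicit hydrogens from standard valence (C 4, N 3, O 2, S 2, halogen 1):
  atom 1: O, bond orders sum to 1 (valence 2) → 1 H
  atom 2: C, bond orders sum to 4 (valence 4) → 0 H
  atom 3: O, bond orders sum to 2 (valence 2) → 0 H
  atom 4: C, bond orders sum to 4 (valence 4) → 0 H
  atom 5: S, bond orders sum to 2 (valence 2) → 0 H
  atom 6: C, bond orders sum to 4 (valence 4) → 0 H
  atom 7: C, bond orders sum to 4 (valence 4) → 0 H
  atom 8: O, bond orders sum to 2 (valence 2) → 0 H
  atom 9: O, bond orders sum to 2 (valence 2) → 0 H
  atom 10: C, bond orders sum to 1 (valence 4) → 3 H
  atom 11: C, bond orders sum to 4 (valence 4) → 0 H
  atom 12: F (halogen, monovalent) → 0 H
  atom 13: C, bond orders sum to 4 (valence 4) → 0 H
  atom 14: C, bond orders sum to 4 (valence 4) → 0 H
  atom 15: N, bond orders sum to 3 (valence 3) → 0 H
Total hydrogens: 4.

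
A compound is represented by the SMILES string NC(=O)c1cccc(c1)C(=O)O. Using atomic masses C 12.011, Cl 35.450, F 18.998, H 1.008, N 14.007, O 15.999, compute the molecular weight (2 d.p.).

First, the molecular formula is C8H7NO3 (counting implicit H from valence).
  C: 8 × 12.011 = 96.088
  H: 7 × 1.008 = 7.056
  N: 1 × 14.007 = 14.007
  O: 3 × 15.999 = 47.997
Sum: 8×12.011 + 7×1.008 + 1×14.007 + 3×15.999 = 165.148 → 165.15 g/mol.

165.15 g/mol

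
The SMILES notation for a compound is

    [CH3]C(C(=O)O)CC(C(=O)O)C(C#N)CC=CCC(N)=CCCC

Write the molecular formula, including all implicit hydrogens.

Walk through each heavy atom and fill implicit hydrogens from standard valence (C 4, N 3, O 2, S 2, halogen 1):
  atom 1: C with explicit H count 3
  atom 2: C, bond orders sum to 3 (valence 4) → 1 H
  atom 3: C, bond orders sum to 4 (valence 4) → 0 H
  atom 4: O, bond orders sum to 2 (valence 2) → 0 H
  atom 5: O, bond orders sum to 1 (valence 2) → 1 H
  atom 6: C, bond orders sum to 2 (valence 4) → 2 H
  atom 7: C, bond orders sum to 3 (valence 4) → 1 H
  atom 8: C, bond orders sum to 4 (valence 4) → 0 H
  atom 9: O, bond orders sum to 2 (valence 2) → 0 H
  atom 10: O, bond orders sum to 1 (valence 2) → 1 H
  atom 11: C, bond orders sum to 3 (valence 4) → 1 H
  atom 12: C, bond orders sum to 4 (valence 4) → 0 H
  atom 13: N, bond orders sum to 3 (valence 3) → 0 H
  atom 14: C, bond orders sum to 2 (valence 4) → 2 H
  atom 15: C, bond orders sum to 3 (valence 4) → 1 H
  atom 16: C, bond orders sum to 3 (valence 4) → 1 H
  atom 17: C, bond orders sum to 2 (valence 4) → 2 H
  atom 18: C, bond orders sum to 4 (valence 4) → 0 H
  atom 19: N, bond orders sum to 1 (valence 3) → 2 H
  atom 20: C, bond orders sum to 3 (valence 4) → 1 H
  atom 21: C, bond orders sum to 2 (valence 4) → 2 H
  atom 22: C, bond orders sum to 2 (valence 4) → 2 H
  atom 23: C, bond orders sum to 1 (valence 4) → 3 H
Totals → C:17, H:26, N:2, O:4.
In Hill order: C17H26N2O4.

C17H26N2O4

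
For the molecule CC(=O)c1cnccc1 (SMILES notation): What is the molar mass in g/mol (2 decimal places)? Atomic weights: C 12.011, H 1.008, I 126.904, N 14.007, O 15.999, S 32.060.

121.14 g/mol

First, the molecular formula is C7H7NO (counting implicit H from valence).
  C: 7 × 12.011 = 84.077
  H: 7 × 1.008 = 7.056
  N: 1 × 14.007 = 14.007
  O: 1 × 15.999 = 15.999
Sum: 7×12.011 + 7×1.008 + 1×14.007 + 1×15.999 = 121.139 → 121.14 g/mol.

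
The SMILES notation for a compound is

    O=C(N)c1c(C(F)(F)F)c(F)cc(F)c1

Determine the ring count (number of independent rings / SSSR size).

In SMILES, each pair of matching ring-closure digits denotes one ring-closing bond; the number of such bonds equals the number of independent rings.
Ring-closure bonds here: 1.

1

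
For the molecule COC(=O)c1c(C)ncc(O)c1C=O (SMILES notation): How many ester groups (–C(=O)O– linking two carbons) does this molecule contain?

The ester motif appears at heavy-atom position 3 in the SMILES.
Other groups present: 1 aldehyde, 1 hydroxyl.
Ester count: 1.

1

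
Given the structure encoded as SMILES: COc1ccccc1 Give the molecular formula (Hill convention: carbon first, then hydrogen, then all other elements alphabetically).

Walk through each heavy atom and fill implicit hydrogens from standard valence (C 4, N 3, O 2, S 2, halogen 1); for lowercase aromatic atoms, an aromatic c carries 1 H when it has two neighbours and 0 H with three, and aromatic n carries 0 H:
  atom 1: C, bond orders sum to 1 (valence 4) → 3 H
  atom 2: O, bond orders sum to 2 (valence 2) → 0 H
  atom 3: aromatic c, 3 neighbours → 0 H
  atom 4: aromatic c, 2 neighbours → 1 H
  atom 5: aromatic c, 2 neighbours → 1 H
  atom 6: aromatic c, 2 neighbours → 1 H
  atom 7: aromatic c, 2 neighbours → 1 H
  atom 8: aromatic c, 2 neighbours → 1 H
Totals → C:7, H:8, O:1.
In Hill order: C7H8O.

C7H8O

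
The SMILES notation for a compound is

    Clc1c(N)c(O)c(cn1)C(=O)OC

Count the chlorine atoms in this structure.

Scan the SMILES for Cl atoms (remember two-letter symbols like Cl and Br are single atoms).
Chlorine count: 1.

1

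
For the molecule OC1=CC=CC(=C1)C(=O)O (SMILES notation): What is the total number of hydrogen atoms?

6

Walk through each heavy atom and fill implicit hydrogens from standard valence (C 4, N 3, O 2, S 2, halogen 1):
  atom 1: O, bond orders sum to 1 (valence 2) → 1 H
  atom 2: C, bond orders sum to 4 (valence 4) → 0 H
  atom 3: C, bond orders sum to 3 (valence 4) → 1 H
  atom 4: C, bond orders sum to 3 (valence 4) → 1 H
  atom 5: C, bond orders sum to 3 (valence 4) → 1 H
  atom 6: C, bond orders sum to 4 (valence 4) → 0 H
  atom 7: C, bond orders sum to 3 (valence 4) → 1 H
  atom 8: C, bond orders sum to 4 (valence 4) → 0 H
  atom 9: O, bond orders sum to 2 (valence 2) → 0 H
  atom 10: O, bond orders sum to 1 (valence 2) → 1 H
Total hydrogens: 6.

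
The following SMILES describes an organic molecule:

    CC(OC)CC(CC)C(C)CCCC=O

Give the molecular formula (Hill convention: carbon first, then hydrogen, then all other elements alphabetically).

C13H26O2

Walk through each heavy atom and fill implicit hydrogens from standard valence (C 4, N 3, O 2, S 2, halogen 1):
  atom 1: C, bond orders sum to 1 (valence 4) → 3 H
  atom 2: C, bond orders sum to 3 (valence 4) → 1 H
  atom 3: O, bond orders sum to 2 (valence 2) → 0 H
  atom 4: C, bond orders sum to 1 (valence 4) → 3 H
  atom 5: C, bond orders sum to 2 (valence 4) → 2 H
  atom 6: C, bond orders sum to 3 (valence 4) → 1 H
  atom 7: C, bond orders sum to 2 (valence 4) → 2 H
  atom 8: C, bond orders sum to 1 (valence 4) → 3 H
  atom 9: C, bond orders sum to 3 (valence 4) → 1 H
  atom 10: C, bond orders sum to 1 (valence 4) → 3 H
  atom 11: C, bond orders sum to 2 (valence 4) → 2 H
  atom 12: C, bond orders sum to 2 (valence 4) → 2 H
  atom 13: C, bond orders sum to 2 (valence 4) → 2 H
  atom 14: C, bond orders sum to 3 (valence 4) → 1 H
  atom 15: O, bond orders sum to 2 (valence 2) → 0 H
Totals → C:13, H:26, O:2.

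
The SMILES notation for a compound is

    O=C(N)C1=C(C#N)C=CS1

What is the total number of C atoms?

Count every carbon token in the SMILES (each C, including those in ring-closure positions and inside branches).
Carbon count: 6.

6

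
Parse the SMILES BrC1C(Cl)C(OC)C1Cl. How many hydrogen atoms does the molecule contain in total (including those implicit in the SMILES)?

Walk through each heavy atom and fill implicit hydrogens from standard valence (C 4, N 3, O 2, S 2, halogen 1):
  atom 1: Br (halogen, monovalent) → 0 H
  atom 2: C, bond orders sum to 3 (valence 4) → 1 H
  atom 3: C, bond orders sum to 3 (valence 4) → 1 H
  atom 4: Cl (halogen, monovalent) → 0 H
  atom 5: C, bond orders sum to 3 (valence 4) → 1 H
  atom 6: O, bond orders sum to 2 (valence 2) → 0 H
  atom 7: C, bond orders sum to 1 (valence 4) → 3 H
  atom 8: C, bond orders sum to 3 (valence 4) → 1 H
  atom 9: Cl (halogen, monovalent) → 0 H
Total hydrogens: 7.

7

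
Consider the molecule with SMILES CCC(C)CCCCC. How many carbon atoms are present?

Count every carbon token in the SMILES (each C, including those in ring-closure positions and inside branches).
Carbon count: 9.

9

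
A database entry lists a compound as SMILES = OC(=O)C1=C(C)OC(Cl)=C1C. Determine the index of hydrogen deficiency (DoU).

4

Molecular formula: C7H7ClO3.
DoU = (2C + 2 + N − H − X) / 2, where X is the halogen count and O/S are ignored.
    = (2·7 + 2 + 0 − 7 − 1) / 2 = 8 / 2 = 4.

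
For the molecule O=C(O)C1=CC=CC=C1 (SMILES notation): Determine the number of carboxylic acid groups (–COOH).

The carboxylic acid motif appears at heavy-atom position 2 in the SMILES.
Carboxylic acid count: 1.

1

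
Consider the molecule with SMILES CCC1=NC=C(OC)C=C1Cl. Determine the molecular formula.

Walk through each heavy atom and fill implicit hydrogens from standard valence (C 4, N 3, O 2, S 2, halogen 1):
  atom 1: C, bond orders sum to 1 (valence 4) → 3 H
  atom 2: C, bond orders sum to 2 (valence 4) → 2 H
  atom 3: C, bond orders sum to 4 (valence 4) → 0 H
  atom 4: N, bond orders sum to 3 (valence 3) → 0 H
  atom 5: C, bond orders sum to 3 (valence 4) → 1 H
  atom 6: C, bond orders sum to 4 (valence 4) → 0 H
  atom 7: O, bond orders sum to 2 (valence 2) → 0 H
  atom 8: C, bond orders sum to 1 (valence 4) → 3 H
  atom 9: C, bond orders sum to 3 (valence 4) → 1 H
  atom 10: C, bond orders sum to 4 (valence 4) → 0 H
  atom 11: Cl (halogen, monovalent) → 0 H
Totals → C:8, H:10, Cl:1, N:1, O:1.

C8H10ClNO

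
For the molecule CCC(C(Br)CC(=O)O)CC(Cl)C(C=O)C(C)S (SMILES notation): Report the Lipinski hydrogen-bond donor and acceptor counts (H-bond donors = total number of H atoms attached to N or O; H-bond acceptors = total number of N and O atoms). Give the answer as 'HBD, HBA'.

Donors: find every N or O and count the H atoms it carries.
  atom 8 (O): bond orders sum to 2 → 0 H
  atom 9 (O): bond orders sum to 1 → 1 H
  atom 15 (O): bond orders sum to 2 → 0 H
Lipinski HBD = 1.
Acceptors: N atoms = 0, O atoms = 3 → HBA = 3.

1, 3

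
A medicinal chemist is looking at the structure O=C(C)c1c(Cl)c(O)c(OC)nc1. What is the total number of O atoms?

3

Scan the SMILES for O atoms (remember two-letter symbols like Cl and Br are single atoms).
Oxygen count: 3.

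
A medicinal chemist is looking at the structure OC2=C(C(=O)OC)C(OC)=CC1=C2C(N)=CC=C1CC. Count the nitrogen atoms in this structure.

1

Scan the SMILES for N atoms (remember two-letter symbols like Cl and Br are single atoms).
Nitrogen count: 1.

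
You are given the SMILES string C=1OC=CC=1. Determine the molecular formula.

C4H4O

Walk through each heavy atom and fill implicit hydrogens from standard valence (C 4, N 3, O 2, S 2, halogen 1):
  atom 1: C, bond orders sum to 3 (valence 4) → 1 H
  atom 2: O, bond orders sum to 2 (valence 2) → 0 H
  atom 3: C, bond orders sum to 3 (valence 4) → 1 H
  atom 4: C, bond orders sum to 3 (valence 4) → 1 H
  atom 5: C, bond orders sum to 3 (valence 4) → 1 H
Totals → C:4, H:4, O:1.
In Hill order: C4H4O.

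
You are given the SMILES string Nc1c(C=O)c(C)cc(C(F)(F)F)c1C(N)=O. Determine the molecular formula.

Walk through each heavy atom and fill implicit hydrogens from standard valence (C 4, N 3, O 2, S 2, halogen 1); for lowercase aromatic atoms, an aromatic c carries 1 H when it has two neighbours and 0 H with three, and aromatic n carries 0 H:
  atom 1: N, bond orders sum to 1 (valence 3) → 2 H
  atom 2: aromatic c, 3 neighbours → 0 H
  atom 3: aromatic c, 3 neighbours → 0 H
  atom 4: C, bond orders sum to 3 (valence 4) → 1 H
  atom 5: O, bond orders sum to 2 (valence 2) → 0 H
  atom 6: aromatic c, 3 neighbours → 0 H
  atom 7: C, bond orders sum to 1 (valence 4) → 3 H
  atom 8: aromatic c, 2 neighbours → 1 H
  atom 9: aromatic c, 3 neighbours → 0 H
  atom 10: C, bond orders sum to 4 (valence 4) → 0 H
  atom 11: F (halogen, monovalent) → 0 H
  atom 12: F (halogen, monovalent) → 0 H
  atom 13: F (halogen, monovalent) → 0 H
  atom 14: aromatic c, 3 neighbours → 0 H
  atom 15: C, bond orders sum to 4 (valence 4) → 0 H
  atom 16: N, bond orders sum to 1 (valence 3) → 2 H
  atom 17: O, bond orders sum to 2 (valence 2) → 0 H
Totals → C:10, H:9, F:3, N:2, O:2.
In Hill order: C10H9F3N2O2.

C10H9F3N2O2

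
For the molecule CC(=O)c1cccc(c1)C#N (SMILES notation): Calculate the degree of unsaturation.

7

Molecular formula: C9H7NO.
DoU = (2C + 2 + N − H − X) / 2, where X is the halogen count and O/S are ignored.
    = (2·9 + 2 + 1 − 7 − 0) / 2 = 14 / 2 = 7.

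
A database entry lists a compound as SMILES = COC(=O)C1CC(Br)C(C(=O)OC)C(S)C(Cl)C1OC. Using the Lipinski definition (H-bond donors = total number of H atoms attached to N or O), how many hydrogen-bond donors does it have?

Donors: find every N or O and count the H atoms it carries.
  atom 2 (O): bond orders sum to 2 → 0 H
  atom 4 (O): bond orders sum to 2 → 0 H
  atom 11 (O): bond orders sum to 2 → 0 H
  atom 12 (O): bond orders sum to 2 → 0 H
  atom 19 (O): bond orders sum to 2 → 0 H
Lipinski HBD = 0.

0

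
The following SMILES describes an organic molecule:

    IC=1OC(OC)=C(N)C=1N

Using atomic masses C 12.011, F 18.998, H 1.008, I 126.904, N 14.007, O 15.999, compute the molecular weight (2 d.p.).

First, the molecular formula is C5H7IN2O2 (counting implicit H from valence).
  C: 5 × 12.011 = 60.055
  H: 7 × 1.008 = 7.056
  I: 1 × 126.904 = 126.904
  N: 2 × 14.007 = 28.014
  O: 2 × 15.999 = 31.998
Sum: 5×12.011 + 7×1.008 + 1×126.904 + 2×14.007 + 2×15.999 = 254.027 → 254.03 g/mol.

254.03 g/mol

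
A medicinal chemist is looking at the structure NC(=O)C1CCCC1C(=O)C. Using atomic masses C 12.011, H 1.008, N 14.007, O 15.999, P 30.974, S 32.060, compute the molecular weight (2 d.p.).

155.20 g/mol

First, the molecular formula is C8H13NO2 (counting implicit H from valence).
  C: 8 × 12.011 = 96.088
  H: 13 × 1.008 = 13.104
  N: 1 × 14.007 = 14.007
  O: 2 × 15.999 = 31.998
Sum: 8×12.011 + 13×1.008 + 1×14.007 + 2×15.999 = 155.197 → 155.20 g/mol.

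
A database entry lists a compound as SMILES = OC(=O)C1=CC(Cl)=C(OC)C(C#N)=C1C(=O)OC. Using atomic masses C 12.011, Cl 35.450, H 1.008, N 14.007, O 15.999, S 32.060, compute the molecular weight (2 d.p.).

First, the molecular formula is C11H8ClNO5 (counting implicit H from valence).
  C: 11 × 12.011 = 132.121
  Cl: 1 × 35.450 = 35.450
  H: 8 × 1.008 = 8.064
  N: 1 × 14.007 = 14.007
  O: 5 × 15.999 = 79.995
Sum: 11×12.011 + 1×35.450 + 8×1.008 + 1×14.007 + 5×15.999 = 269.637 → 269.64 g/mol.

269.64 g/mol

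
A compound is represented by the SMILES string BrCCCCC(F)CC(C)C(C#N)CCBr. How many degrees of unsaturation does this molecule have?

2

Molecular formula: C12H20Br2FN.
DoU = (2C + 2 + N − H − X) / 2, where X is the halogen count and O/S are ignored.
    = (2·12 + 2 + 1 − 20 − 3) / 2 = 4 / 2 = 2.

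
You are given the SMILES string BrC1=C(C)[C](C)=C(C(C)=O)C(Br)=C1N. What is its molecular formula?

Walk through each heavy atom and fill implicit hydrogens from standard valence (C 4, N 3, O 2, S 2, halogen 1):
  atom 1: Br (halogen, monovalent) → 0 H
  atom 2: C, bond orders sum to 4 (valence 4) → 0 H
  atom 3: C, bond orders sum to 4 (valence 4) → 0 H
  atom 4: C, bond orders sum to 1 (valence 4) → 3 H
  atom 5: C with explicit H count 0
  atom 6: C, bond orders sum to 1 (valence 4) → 3 H
  atom 7: C, bond orders sum to 4 (valence 4) → 0 H
  atom 8: C, bond orders sum to 4 (valence 4) → 0 H
  atom 9: C, bond orders sum to 1 (valence 4) → 3 H
  atom 10: O, bond orders sum to 2 (valence 2) → 0 H
  atom 11: C, bond orders sum to 4 (valence 4) → 0 H
  atom 12: Br (halogen, monovalent) → 0 H
  atom 13: C, bond orders sum to 4 (valence 4) → 0 H
  atom 14: N, bond orders sum to 1 (valence 3) → 2 H
Totals → C:10, H:11, Br:2, N:1, O:1.
In Hill order: C10H11Br2NO.

C10H11Br2NO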